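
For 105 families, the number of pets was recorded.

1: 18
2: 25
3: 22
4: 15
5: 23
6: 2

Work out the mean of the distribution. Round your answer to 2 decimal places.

3.06

Values: 1, 2, 3, 4, 5, 6
Σfx = 18×1 + 25×2 + 22×3 + 15×4 + 23×5 + 2×6 = 321
n = Σf = 105
Mean = 321 / 105 = 3.0571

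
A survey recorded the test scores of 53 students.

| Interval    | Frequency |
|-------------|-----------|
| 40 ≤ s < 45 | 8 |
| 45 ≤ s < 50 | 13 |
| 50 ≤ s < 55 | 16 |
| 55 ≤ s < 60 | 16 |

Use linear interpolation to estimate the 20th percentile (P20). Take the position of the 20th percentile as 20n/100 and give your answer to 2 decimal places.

Cumulative frequencies: 8, 21, 37, 53
n = 53; position = 20n/100 = 10.6.
This falls in the class 45 ≤ s < 50: L = 45, F = 8, f = 13, h = 5.
20th percentile ≈ 45 + ((10.6 − 8) / 13) × 5 = 46.0000

46.00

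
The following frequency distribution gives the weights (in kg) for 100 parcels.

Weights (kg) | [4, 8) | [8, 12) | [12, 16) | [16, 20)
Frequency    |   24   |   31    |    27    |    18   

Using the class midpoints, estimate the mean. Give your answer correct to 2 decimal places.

11.56

Midpoints: 6, 10, 14, 18
Σfm = 24×6 + 31×10 + 27×14 + 18×18 = 1156
n = Σf = 100
Mean = 1156 / 100 = 11.5600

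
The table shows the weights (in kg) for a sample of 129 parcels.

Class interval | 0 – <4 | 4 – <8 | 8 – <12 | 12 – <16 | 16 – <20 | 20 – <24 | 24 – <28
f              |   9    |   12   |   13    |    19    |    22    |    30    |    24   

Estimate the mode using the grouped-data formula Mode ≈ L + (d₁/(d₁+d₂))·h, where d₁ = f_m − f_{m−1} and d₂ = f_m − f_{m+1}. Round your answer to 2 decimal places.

Modal class: 20 – <24 (highest frequency 30).
d₁ = 30 − 22 = 8, d₂ = 30 − 24 = 6
Mode ≈ 20 + (8/(8+6)) × 4 = 20 + 2.2857 = 22.2857

22.29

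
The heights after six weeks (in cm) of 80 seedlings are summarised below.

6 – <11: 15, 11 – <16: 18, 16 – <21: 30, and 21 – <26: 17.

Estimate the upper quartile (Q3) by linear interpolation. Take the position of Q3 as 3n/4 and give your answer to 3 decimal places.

Cumulative frequencies: 15, 33, 63, 80
n = 80; position = 3n/4 = 60.
This falls in the class 16 – <21: L = 16, F = 33, f = 30, h = 5.
Upper quartile ≈ 16 + ((60 − 33) / 30) × 5 = 20.5000

20.500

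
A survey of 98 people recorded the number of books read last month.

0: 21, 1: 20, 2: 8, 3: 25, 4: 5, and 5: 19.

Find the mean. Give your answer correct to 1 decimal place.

2.3

Values: 0, 1, 2, 3, 4, 5
Σfx = 21×0 + 20×1 + 8×2 + 25×3 + 5×4 + 19×5 = 226
n = Σf = 98
Mean = 226 / 98 = 2.3061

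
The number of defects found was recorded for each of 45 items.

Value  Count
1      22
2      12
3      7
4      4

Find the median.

2

Cumulative frequencies: 22, 34, 41, 45
n = 45, so the median is the value in position (n+1)/2 = 23.
Position 23 falls at value 2.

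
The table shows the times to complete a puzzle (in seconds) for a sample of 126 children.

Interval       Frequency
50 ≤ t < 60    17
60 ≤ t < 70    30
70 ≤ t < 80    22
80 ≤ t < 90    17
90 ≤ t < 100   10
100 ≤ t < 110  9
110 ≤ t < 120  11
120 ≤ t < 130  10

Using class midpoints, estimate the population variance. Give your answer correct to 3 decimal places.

Midpoints: 55, 65, 75, 85, 95, 105, 115, 125
n = 126, Σfm = 10390, mean = 82.4603
Σfm² = 915950
Σf(m − x̄)² = Σfm² − (Σfm)²/n = 915950 − 10390²/126 = 59187.3016
Population variance = 59187.3016 / 126 = 469.7405

469.740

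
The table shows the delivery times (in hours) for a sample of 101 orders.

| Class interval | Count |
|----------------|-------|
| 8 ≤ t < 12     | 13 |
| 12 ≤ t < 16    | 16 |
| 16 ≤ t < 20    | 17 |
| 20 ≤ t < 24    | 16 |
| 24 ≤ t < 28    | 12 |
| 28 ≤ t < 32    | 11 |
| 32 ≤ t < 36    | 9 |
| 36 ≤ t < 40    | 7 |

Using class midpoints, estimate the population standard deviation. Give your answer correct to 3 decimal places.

8.415

Midpoints: 10, 14, 18, 22, 26, 30, 34, 38
n = 101, Σfm = 2226, mean = 22.0396
Σfm² = 56212
Σf(m − x̄)² = Σfm² − (Σfm)²/n = 56212 − 2226²/101 = 7151.8416
Population variance = 7151.8416 / 101 = 70.8103
Standard deviation = √70.8103 = 8.4149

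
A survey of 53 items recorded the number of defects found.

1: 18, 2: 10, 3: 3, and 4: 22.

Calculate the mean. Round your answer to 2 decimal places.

2.55

Values: 1, 2, 3, 4
Σfx = 18×1 + 10×2 + 3×3 + 22×4 = 135
n = Σf = 53
Mean = 135 / 53 = 2.5472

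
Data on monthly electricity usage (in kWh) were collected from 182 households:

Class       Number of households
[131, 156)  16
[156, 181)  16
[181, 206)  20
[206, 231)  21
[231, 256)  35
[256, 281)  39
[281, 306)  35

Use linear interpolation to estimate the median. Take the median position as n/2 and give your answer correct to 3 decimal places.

Cumulative frequencies: 16, 32, 52, 73, 108, 147, 182
n = 182; position = n/2 = 91.
This falls in the class [231, 256): L = 231, F = 73, f = 35, h = 25.
Median ≈ 231 + ((91 − 73) / 35) × 25 = 243.8571

243.857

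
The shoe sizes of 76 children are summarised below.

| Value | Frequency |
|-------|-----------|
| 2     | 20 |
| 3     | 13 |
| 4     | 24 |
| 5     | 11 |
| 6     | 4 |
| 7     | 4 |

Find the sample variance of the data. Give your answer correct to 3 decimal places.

Values: 2, 3, 4, 5, 6, 7
n = 76, Σfx = 282, mean = 3.7105
Σfx² = 1196
Σf(x − x̄)² = Σfx² − (Σfx)²/n = 1196 − 282²/76 = 149.6316
Sample variance = 149.6316 / 75 = 1.9951

1.995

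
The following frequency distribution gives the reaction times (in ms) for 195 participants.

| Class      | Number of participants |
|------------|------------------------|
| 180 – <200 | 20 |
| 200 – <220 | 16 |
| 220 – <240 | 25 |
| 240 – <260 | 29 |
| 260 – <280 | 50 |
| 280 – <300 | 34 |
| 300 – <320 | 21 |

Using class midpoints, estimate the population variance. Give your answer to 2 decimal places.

1277.94

Midpoints: 190, 210, 230, 250, 270, 290, 310
n = 195, Σfm = 50030, mean = 256.5641
Σfm² = 13085100
Σf(m − x̄)² = Σfm² − (Σfm)²/n = 13085100 − 50030²/195 = 249197.9487
Population variance = 249197.9487 / 195 = 1277.9382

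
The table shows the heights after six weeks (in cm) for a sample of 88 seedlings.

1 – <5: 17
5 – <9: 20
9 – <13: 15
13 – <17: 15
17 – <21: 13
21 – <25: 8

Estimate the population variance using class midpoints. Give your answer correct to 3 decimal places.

Midpoints: 3, 7, 11, 15, 19, 23
n = 88, Σfm = 1012, mean = 11.5000
Σfm² = 15248
Σf(m − x̄)² = Σfm² − (Σfm)²/n = 15248 − 1012²/88 = 3610.0000
Population variance = 3610.0000 / 88 = 41.0227

41.023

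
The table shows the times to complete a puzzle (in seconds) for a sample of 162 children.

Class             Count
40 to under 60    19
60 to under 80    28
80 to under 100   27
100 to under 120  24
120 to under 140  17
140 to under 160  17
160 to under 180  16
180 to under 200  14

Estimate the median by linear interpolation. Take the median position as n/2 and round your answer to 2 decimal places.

105.83

Cumulative frequencies: 19, 47, 74, 98, 115, 132, 148, 162
n = 162; position = n/2 = 81.
This falls in the class 100 to under 120: L = 100, F = 74, f = 24, h = 20.
Median ≈ 100 + ((81 − 74) / 24) × 20 = 105.8333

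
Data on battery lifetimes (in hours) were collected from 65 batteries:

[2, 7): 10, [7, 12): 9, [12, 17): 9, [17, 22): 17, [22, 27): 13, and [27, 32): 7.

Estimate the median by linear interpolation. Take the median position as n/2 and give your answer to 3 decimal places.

18.324

Cumulative frequencies: 10, 19, 28, 45, 58, 65
n = 65; position = n/2 = 32.5.
This falls in the class [17, 22): L = 17, F = 28, f = 17, h = 5.
Median ≈ 17 + ((32.5 − 28) / 17) × 5 = 18.3235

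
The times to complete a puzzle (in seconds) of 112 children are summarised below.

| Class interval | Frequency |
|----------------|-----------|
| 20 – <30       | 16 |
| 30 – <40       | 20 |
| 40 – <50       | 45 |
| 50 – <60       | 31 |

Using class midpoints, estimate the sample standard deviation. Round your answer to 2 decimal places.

10.00

Midpoints: 25, 35, 45, 55
n = 112, Σfm = 4830, mean = 43.1250
Σfm² = 219400
Σf(m − x̄)² = Σfm² − (Σfm)²/n = 219400 − 4830²/112 = 11106.2500
Sample variance = 11106.2500 / 111 = 100.0563
Standard deviation = √100.0563 = 10.0028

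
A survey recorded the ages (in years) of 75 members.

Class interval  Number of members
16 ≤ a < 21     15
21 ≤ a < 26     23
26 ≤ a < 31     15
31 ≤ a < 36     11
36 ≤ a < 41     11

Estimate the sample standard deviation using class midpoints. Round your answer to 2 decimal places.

Midpoints: 18.5, 23.5, 28.5, 33.5, 38.5
n = 75, Σfm = 2037.5, mean = 27.1667
Σfm² = 58668.75
Σf(m − x̄)² = Σfm² − (Σfm)²/n = 58668.75 − 2037.5²/75 = 3316.6667
Sample variance = 3316.6667 / 74 = 44.8198
Standard deviation = √44.8198 = 6.6948

6.69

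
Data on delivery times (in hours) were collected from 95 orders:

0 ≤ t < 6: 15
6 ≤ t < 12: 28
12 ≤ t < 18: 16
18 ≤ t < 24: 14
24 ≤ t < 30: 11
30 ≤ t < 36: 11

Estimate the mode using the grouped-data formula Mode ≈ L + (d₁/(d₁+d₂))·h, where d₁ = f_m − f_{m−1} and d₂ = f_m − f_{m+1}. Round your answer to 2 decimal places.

9.12

Modal class: 6 ≤ t < 12 (highest frequency 28).
d₁ = 28 − 15 = 13, d₂ = 28 − 16 = 12
Mode ≈ 6 + (13/(13+12)) × 6 = 6 + 3.1200 = 9.1200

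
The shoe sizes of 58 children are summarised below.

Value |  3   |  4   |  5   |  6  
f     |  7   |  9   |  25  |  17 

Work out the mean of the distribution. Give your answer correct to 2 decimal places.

Values: 3, 4, 5, 6
Σfx = 7×3 + 9×4 + 25×5 + 17×6 = 284
n = Σf = 58
Mean = 284 / 58 = 4.8966

4.90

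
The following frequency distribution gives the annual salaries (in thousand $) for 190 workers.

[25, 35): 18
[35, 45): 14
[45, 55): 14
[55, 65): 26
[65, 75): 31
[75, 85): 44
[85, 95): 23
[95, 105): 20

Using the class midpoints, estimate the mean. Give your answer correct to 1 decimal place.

69.1

Midpoints: 30, 40, 50, 60, 70, 80, 90, 100
Σfm = 18×30 + 14×40 + 14×50 + 26×60 + 31×70 + 44×80 + 23×90 + 20×100 = 13120
n = Σf = 190
Mean = 13120 / 190 = 69.0526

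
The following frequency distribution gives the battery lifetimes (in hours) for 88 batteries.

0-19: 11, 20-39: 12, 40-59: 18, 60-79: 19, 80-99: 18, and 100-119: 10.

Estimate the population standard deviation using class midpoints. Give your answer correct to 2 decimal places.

Midpoints: 9.5, 29.5, 49.5, 69.5, 89.5, 109.5
n = 88, Σfm = 5376, mean = 61.0909
Σfm² = 411402
Σf(m − x̄)² = Σfm² − (Σfm)²/n = 411402 − 5376²/88 = 82977.2727
Population variance = 82977.2727 / 88 = 942.9236
Standard deviation = √942.9236 = 30.7071

30.71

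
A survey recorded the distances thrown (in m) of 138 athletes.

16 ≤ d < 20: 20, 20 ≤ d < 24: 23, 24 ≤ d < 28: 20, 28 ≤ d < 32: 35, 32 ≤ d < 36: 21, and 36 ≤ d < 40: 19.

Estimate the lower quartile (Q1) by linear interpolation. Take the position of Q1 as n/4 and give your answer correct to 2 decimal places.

22.52

Cumulative frequencies: 20, 43, 63, 98, 119, 138
n = 138; position = n/4 = 34.5.
This falls in the class 20 ≤ d < 24: L = 20, F = 20, f = 23, h = 4.
Lower quartile ≈ 20 + ((34.5 − 20) / 23) × 4 = 22.5217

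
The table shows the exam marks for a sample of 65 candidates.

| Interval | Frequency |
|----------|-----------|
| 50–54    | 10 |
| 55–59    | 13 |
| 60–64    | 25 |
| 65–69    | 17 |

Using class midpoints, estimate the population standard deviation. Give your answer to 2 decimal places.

5.04

Midpoints: 52, 57, 62, 67
n = 65, Σfm = 3950, mean = 60.7692
Σfm² = 241690
Σf(m − x̄)² = Σfm² − (Σfm)²/n = 241690 − 3950²/65 = 1651.5385
Population variance = 1651.5385 / 65 = 25.4083
Standard deviation = √25.4083 = 5.0407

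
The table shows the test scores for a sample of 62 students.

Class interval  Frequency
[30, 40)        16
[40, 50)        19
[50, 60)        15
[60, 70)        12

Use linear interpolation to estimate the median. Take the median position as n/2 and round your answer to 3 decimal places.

Cumulative frequencies: 16, 35, 50, 62
n = 62; position = n/2 = 31.
This falls in the class [40, 50): L = 40, F = 16, f = 19, h = 10.
Median ≈ 40 + ((31 − 16) / 19) × 10 = 47.8947

47.895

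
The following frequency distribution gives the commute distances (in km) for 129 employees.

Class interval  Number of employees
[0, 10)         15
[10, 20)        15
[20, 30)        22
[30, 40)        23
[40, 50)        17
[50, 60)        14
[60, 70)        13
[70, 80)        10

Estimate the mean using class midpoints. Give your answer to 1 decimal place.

Midpoints: 5, 15, 25, 35, 45, 55, 65, 75
Σfm = 15×5 + 15×15 + 22×25 + 23×35 + 17×45 + 14×55 + 13×65 + 10×75 = 4785
n = Σf = 129
Mean = 4785 / 129 = 37.0930

37.1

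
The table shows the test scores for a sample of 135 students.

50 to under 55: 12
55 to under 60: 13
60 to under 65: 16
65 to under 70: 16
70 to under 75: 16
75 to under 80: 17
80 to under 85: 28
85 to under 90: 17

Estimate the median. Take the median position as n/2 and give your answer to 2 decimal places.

Cumulative frequencies: 12, 25, 41, 57, 73, 90, 118, 135
n = 135; position = n/2 = 67.5.
This falls in the class 70 to under 75: L = 70, F = 57, f = 16, h = 5.
Median ≈ 70 + ((67.5 − 57) / 16) × 5 = 73.2812

73.28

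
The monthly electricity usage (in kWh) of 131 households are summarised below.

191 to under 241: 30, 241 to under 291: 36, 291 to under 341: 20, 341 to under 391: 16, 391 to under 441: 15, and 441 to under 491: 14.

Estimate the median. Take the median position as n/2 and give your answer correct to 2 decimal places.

Cumulative frequencies: 30, 66, 86, 102, 117, 131
n = 131; position = n/2 = 65.5.
This falls in the class 241 to under 291: L = 241, F = 30, f = 36, h = 50.
Median ≈ 241 + ((65.5 − 30) / 36) × 50 = 290.3056

290.31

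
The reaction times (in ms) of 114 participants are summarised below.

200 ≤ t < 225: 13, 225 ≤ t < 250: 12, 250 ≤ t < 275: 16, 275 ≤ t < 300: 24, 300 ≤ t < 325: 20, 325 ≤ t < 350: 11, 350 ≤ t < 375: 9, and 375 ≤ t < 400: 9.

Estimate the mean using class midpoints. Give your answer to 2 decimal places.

293.20

Midpoints: 212.5, 237.5, 262.5, 287.5, 312.5, 337.5, 362.5, 387.5
Σfm = 13×212.5 + 12×237.5 + 16×262.5 + 24×287.5 + 20×312.5 + 11×337.5 + 9×362.5 + 9×387.5 = 33425
n = Σf = 114
Mean = 33425 / 114 = 293.2018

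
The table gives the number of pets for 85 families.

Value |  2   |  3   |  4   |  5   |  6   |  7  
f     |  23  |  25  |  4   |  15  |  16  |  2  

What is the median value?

3

Cumulative frequencies: 23, 48, 52, 67, 83, 85
n = 85, so the median is the value in position (n+1)/2 = 43.
Position 43 falls at value 3.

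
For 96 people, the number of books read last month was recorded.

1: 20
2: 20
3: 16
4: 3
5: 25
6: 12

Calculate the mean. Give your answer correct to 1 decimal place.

3.3

Values: 1, 2, 3, 4, 5, 6
Σfx = 20×1 + 20×2 + 16×3 + 3×4 + 25×5 + 12×6 = 317
n = Σf = 96
Mean = 317 / 96 = 3.3021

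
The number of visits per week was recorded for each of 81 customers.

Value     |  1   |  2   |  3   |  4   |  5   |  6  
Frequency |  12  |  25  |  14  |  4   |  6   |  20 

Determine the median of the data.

3

Cumulative frequencies: 12, 37, 51, 55, 61, 81
n = 81, so the median is the value in position (n+1)/2 = 41.
Position 41 falls at value 3.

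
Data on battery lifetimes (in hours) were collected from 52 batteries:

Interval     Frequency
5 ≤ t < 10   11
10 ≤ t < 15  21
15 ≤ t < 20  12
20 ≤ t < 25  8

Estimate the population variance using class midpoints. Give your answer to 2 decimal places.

Midpoints: 7.5, 12.5, 17.5, 22.5
n = 52, Σfm = 735, mean = 14.1346
Σfm² = 11625
Σf(m − x̄)² = Σfm² − (Σfm)²/n = 11625 − 735²/52 = 1236.0577
Population variance = 1236.0577 / 52 = 23.7703

23.77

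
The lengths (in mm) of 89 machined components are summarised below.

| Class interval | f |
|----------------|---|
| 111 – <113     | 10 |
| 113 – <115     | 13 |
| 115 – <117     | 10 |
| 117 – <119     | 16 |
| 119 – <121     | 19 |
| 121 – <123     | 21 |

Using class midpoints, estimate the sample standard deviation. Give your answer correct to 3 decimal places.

Midpoints: 112, 114, 116, 118, 120, 122
n = 89, Σfm = 10492, mean = 117.8876
Σfm² = 1237896
Σf(m − x̄)² = Σfm² − (Σfm)²/n = 1237896 − 10492²/89 = 1018.8764
Sample variance = 1018.8764 / 88 = 11.5781
Standard deviation = √11.5781 = 3.4027

3.403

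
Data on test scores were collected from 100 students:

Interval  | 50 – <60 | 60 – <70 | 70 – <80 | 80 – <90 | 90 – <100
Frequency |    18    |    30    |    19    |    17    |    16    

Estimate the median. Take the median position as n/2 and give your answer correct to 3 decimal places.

71.053

Cumulative frequencies: 18, 48, 67, 84, 100
n = 100; position = n/2 = 50.
This falls in the class 70 – <80: L = 70, F = 48, f = 19, h = 10.
Median ≈ 70 + ((50 − 48) / 19) × 10 = 71.0526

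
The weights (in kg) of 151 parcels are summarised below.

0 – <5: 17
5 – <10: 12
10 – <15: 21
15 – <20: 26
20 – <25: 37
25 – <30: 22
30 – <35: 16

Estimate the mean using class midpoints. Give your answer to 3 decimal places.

18.593

Midpoints: 2.5, 7.5, 12.5, 17.5, 22.5, 27.5, 32.5
Σfm = 17×2.5 + 12×7.5 + 21×12.5 + 26×17.5 + 37×22.5 + 22×27.5 + 16×32.5 = 2807.5
n = Σf = 151
Mean = 2807.5 / 151 = 18.5927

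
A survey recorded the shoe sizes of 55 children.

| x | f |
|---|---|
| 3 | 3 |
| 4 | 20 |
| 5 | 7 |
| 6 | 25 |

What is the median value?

5

Cumulative frequencies: 3, 23, 30, 55
n = 55, so the median is the value in position (n+1)/2 = 28.
Position 28 falls at value 5.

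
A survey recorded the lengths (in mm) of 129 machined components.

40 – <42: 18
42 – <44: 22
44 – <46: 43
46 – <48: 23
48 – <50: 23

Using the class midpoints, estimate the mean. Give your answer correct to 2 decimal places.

45.17

Midpoints: 41, 43, 45, 47, 49
Σfm = 18×41 + 22×43 + 43×45 + 23×47 + 23×49 = 5827
n = Σf = 129
Mean = 5827 / 129 = 45.1705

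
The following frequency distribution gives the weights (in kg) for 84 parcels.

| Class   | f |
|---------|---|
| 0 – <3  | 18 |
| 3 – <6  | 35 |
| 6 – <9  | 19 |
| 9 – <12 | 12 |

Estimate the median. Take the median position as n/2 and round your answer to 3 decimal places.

5.057

Cumulative frequencies: 18, 53, 72, 84
n = 84; position = n/2 = 42.
This falls in the class 3 – <6: L = 3, F = 18, f = 35, h = 3.
Median ≈ 3 + ((42 − 18) / 35) × 3 = 5.0571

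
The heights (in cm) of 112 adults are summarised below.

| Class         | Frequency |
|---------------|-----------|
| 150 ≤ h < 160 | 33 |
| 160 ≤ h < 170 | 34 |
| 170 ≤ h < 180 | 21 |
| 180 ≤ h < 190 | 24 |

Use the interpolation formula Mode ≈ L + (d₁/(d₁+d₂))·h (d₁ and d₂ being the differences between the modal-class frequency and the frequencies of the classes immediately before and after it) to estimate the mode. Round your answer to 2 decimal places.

Modal class: 160 ≤ h < 170 (highest frequency 34).
d₁ = 34 − 33 = 1, d₂ = 34 − 21 = 13
Mode ≈ 160 + (1/(1+13)) × 10 = 160 + 0.7143 = 160.7143

160.71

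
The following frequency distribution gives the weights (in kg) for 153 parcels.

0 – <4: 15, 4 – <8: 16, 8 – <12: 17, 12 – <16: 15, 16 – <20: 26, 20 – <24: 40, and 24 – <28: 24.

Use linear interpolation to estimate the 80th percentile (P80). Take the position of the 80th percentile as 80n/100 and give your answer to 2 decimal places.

Cumulative frequencies: 15, 31, 48, 63, 89, 129, 153
n = 153; position = 80n/100 = 122.4.
This falls in the class 20 – <24: L = 20, F = 89, f = 40, h = 4.
80th percentile ≈ 20 + ((122.4 − 89) / 40) × 4 = 23.3400

23.34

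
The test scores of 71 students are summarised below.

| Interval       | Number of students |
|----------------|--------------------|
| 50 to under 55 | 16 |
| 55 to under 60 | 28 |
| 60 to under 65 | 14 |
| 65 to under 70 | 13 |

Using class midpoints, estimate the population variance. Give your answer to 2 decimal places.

26.02

Midpoints: 52.5, 57.5, 62.5, 67.5
n = 71, Σfm = 4202.5, mean = 59.1901
Σfm² = 250593.75
Σf(m − x̄)² = Σfm² − (Σfm)²/n = 250593.75 − 4202.5²/71 = 1847.1831
Population variance = 1847.1831 / 71 = 26.0167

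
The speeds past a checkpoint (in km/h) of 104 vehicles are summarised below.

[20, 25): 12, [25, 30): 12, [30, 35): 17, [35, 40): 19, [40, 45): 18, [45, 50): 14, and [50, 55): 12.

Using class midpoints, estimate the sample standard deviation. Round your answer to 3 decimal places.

Midpoints: 22.5, 27.5, 32.5, 37.5, 42.5, 47.5, 52.5
n = 104, Σfm = 3925, mean = 37.7404
Σfm² = 157000
Σf(m − x̄)² = Σfm² − (Σfm)²/n = 157000 − 3925²/104 = 8868.9904
Sample variance = 8868.9904 / 103 = 86.1067
Standard deviation = √86.1067 = 9.2794

9.279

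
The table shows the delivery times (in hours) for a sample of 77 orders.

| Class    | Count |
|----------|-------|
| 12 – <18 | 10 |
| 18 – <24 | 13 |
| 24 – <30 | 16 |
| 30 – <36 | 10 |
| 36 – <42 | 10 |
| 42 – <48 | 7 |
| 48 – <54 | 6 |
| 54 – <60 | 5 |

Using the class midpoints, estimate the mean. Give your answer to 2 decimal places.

32.22

Midpoints: 15, 21, 27, 33, 39, 45, 51, 57
Σfm = 10×15 + 13×21 + 16×27 + 10×33 + 10×39 + 7×45 + 6×51 + 5×57 = 2481
n = Σf = 77
Mean = 2481 / 77 = 32.2208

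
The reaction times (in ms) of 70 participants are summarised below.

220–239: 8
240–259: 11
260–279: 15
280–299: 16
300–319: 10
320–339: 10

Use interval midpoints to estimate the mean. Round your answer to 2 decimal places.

280.64

Midpoints: 229.5, 249.5, 269.5, 289.5, 309.5, 329.5
Σfm = 8×229.5 + 11×249.5 + 15×269.5 + 16×289.5 + 10×309.5 + 10×329.5 = 19645
n = Σf = 70
Mean = 19645 / 70 = 280.6429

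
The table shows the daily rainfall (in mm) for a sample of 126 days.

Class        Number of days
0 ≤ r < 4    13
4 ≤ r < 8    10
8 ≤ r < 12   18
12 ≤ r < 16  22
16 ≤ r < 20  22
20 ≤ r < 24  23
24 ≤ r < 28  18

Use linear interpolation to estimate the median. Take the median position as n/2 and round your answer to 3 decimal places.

Cumulative frequencies: 13, 23, 41, 63, 85, 108, 126
n = 126; position = n/2 = 63.
This falls in the class 12 ≤ r < 16: L = 12, F = 41, f = 22, h = 4.
Median ≈ 12 + ((63 − 41) / 22) × 4 = 16.0000

16.000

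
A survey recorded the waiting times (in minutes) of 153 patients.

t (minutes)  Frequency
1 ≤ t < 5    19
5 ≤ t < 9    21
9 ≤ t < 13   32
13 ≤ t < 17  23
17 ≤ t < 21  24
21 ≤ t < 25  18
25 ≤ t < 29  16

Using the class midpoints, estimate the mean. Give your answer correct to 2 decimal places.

Midpoints: 3, 7, 11, 15, 19, 23, 27
Σfm = 19×3 + 21×7 + 32×11 + 23×15 + 24×19 + 18×23 + 16×27 = 2203
n = Σf = 153
Mean = 2203 / 153 = 14.3987

14.40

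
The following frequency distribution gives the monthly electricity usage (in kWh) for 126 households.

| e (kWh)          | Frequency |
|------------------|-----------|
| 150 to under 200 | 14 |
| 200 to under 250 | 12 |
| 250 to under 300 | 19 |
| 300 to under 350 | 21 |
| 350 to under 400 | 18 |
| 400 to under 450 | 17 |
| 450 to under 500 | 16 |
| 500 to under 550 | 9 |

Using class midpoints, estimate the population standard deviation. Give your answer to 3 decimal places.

Midpoints: 175, 225, 275, 325, 375, 425, 475, 525
n = 126, Σfm = 43500, mean = 345.2381
Σfm² = 16383750
Σf(m − x̄)² = Σfm² − (Σfm)²/n = 16383750 − 43500²/126 = 1365892.8571
Population variance = 1365892.8571 / 126 = 10840.4195
Standard deviation = √10840.4195 = 104.1173

104.117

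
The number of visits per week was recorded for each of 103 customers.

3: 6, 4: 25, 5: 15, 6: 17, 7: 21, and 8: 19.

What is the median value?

6

Cumulative frequencies: 6, 31, 46, 63, 84, 103
n = 103, so the median is the value in position (n+1)/2 = 52.
Position 52 falls at value 6.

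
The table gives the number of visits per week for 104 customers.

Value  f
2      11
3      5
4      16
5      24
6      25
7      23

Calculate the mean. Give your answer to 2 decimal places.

5.12

Values: 2, 3, 4, 5, 6, 7
Σfx = 11×2 + 5×3 + 16×4 + 24×5 + 25×6 + 23×7 = 532
n = Σf = 104
Mean = 532 / 104 = 5.1154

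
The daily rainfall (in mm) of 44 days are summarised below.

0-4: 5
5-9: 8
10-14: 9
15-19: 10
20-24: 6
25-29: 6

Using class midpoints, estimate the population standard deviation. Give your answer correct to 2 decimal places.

Midpoints: 2, 7, 12, 17, 22, 27
n = 44, Σfm = 638, mean = 14.5000
Σfm² = 11876
Σf(m − x̄)² = Σfm² − (Σfm)²/n = 11876 − 638²/44 = 2625.0000
Population variance = 2625.0000 / 44 = 59.6591
Standard deviation = √59.6591 = 7.7239

7.72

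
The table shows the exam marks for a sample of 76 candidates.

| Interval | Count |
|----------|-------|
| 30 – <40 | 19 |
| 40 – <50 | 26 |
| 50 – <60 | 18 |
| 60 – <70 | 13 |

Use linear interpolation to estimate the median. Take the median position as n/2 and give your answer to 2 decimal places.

47.31

Cumulative frequencies: 19, 45, 63, 76
n = 76; position = n/2 = 38.
This falls in the class 40 – <50: L = 40, F = 19, f = 26, h = 10.
Median ≈ 40 + ((38 − 19) / 26) × 10 = 47.3077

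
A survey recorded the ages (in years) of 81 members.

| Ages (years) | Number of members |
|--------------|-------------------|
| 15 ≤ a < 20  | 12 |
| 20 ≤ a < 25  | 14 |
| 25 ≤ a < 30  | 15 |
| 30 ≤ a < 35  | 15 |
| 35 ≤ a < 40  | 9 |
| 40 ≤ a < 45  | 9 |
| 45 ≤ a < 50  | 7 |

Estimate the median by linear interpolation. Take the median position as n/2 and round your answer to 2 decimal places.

Cumulative frequencies: 12, 26, 41, 56, 65, 74, 81
n = 81; position = n/2 = 40.5.
This falls in the class 25 ≤ a < 30: L = 25, F = 26, f = 15, h = 5.
Median ≈ 25 + ((40.5 − 26) / 15) × 5 = 29.8333

29.83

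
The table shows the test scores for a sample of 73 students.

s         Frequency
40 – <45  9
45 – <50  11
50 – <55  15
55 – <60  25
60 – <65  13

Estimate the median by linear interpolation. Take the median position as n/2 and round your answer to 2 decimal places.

55.30

Cumulative frequencies: 9, 20, 35, 60, 73
n = 73; position = n/2 = 36.5.
This falls in the class 55 – <60: L = 55, F = 35, f = 25, h = 5.
Median ≈ 55 + ((36.5 − 35) / 25) × 5 = 55.3000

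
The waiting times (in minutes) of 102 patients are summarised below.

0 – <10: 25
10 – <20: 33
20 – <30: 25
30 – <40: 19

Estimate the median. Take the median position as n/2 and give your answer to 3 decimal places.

Cumulative frequencies: 25, 58, 83, 102
n = 102; position = n/2 = 51.
This falls in the class 10 – <20: L = 10, F = 25, f = 33, h = 10.
Median ≈ 10 + ((51 − 25) / 33) × 10 = 17.8788

17.879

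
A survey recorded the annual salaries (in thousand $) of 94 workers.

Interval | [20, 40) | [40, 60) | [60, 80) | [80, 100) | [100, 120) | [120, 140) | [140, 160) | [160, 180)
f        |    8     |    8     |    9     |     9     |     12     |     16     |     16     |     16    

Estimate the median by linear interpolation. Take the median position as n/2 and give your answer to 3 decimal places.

Cumulative frequencies: 8, 16, 25, 34, 46, 62, 78, 94
n = 94; position = n/2 = 47.
This falls in the class [120, 140): L = 120, F = 46, f = 16, h = 20.
Median ≈ 120 + ((47 − 46) / 16) × 20 = 121.2500

121.250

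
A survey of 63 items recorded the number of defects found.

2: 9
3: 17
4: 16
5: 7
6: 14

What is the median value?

Cumulative frequencies: 9, 26, 42, 49, 63
n = 63, so the median is the value in position (n+1)/2 = 32.
Position 32 falls at value 4.

4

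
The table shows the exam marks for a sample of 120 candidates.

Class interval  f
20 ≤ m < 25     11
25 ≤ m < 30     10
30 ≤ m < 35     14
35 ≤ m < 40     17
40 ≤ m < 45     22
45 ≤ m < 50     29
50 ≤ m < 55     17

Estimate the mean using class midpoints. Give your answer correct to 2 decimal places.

40.17

Midpoints: 22.5, 27.5, 32.5, 37.5, 42.5, 47.5, 52.5
Σfm = 11×22.5 + 10×27.5 + 14×32.5 + 17×37.5 + 22×42.5 + 29×47.5 + 17×52.5 = 4820
n = Σf = 120
Mean = 4820 / 120 = 40.1667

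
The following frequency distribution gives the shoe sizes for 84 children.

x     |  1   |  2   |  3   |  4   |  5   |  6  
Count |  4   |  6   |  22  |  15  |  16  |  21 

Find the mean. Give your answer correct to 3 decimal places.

Values: 1, 2, 3, 4, 5, 6
Σfx = 4×1 + 6×2 + 22×3 + 15×4 + 16×5 + 21×6 = 348
n = Σf = 84
Mean = 348 / 84 = 4.1429

4.143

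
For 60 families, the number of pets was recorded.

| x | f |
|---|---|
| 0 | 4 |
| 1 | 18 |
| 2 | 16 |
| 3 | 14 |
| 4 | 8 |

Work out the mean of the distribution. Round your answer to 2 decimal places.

2.07

Values: 0, 1, 2, 3, 4
Σfx = 4×0 + 18×1 + 16×2 + 14×3 + 8×4 = 124
n = Σf = 60
Mean = 124 / 60 = 2.0667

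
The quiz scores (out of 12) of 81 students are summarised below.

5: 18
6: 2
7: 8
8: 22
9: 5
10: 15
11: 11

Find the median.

Cumulative frequencies: 18, 20, 28, 50, 55, 70, 81
n = 81, so the median is the value in position (n+1)/2 = 41.
Position 41 falls at value 8.

8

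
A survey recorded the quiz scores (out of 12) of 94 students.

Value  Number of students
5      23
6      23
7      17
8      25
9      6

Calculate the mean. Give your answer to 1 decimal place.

Values: 5, 6, 7, 8, 9
Σfx = 23×5 + 23×6 + 17×7 + 25×8 + 6×9 = 626
n = Σf = 94
Mean = 626 / 94 = 6.6596

6.7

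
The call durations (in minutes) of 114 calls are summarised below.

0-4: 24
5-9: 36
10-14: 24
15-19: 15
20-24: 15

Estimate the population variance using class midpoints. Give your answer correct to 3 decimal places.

Midpoints: 2, 7, 12, 17, 22
n = 114, Σfm = 1173, mean = 10.2895
Σfm² = 16911
Σf(m − x̄)² = Σfm² − (Σfm)²/n = 16911 − 1173²/114 = 4841.4474
Population variance = 4841.4474 / 114 = 42.4688

42.469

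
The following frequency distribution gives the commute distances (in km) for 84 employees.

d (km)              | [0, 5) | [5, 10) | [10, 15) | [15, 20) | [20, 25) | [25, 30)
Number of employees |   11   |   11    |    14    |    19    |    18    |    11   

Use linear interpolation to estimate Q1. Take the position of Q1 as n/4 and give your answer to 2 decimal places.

9.55

Cumulative frequencies: 11, 22, 36, 55, 73, 84
n = 84; position = n/4 = 21.
This falls in the class [5, 10): L = 5, F = 11, f = 11, h = 5.
Lower quartile ≈ 5 + ((21 − 11) / 11) × 5 = 9.5455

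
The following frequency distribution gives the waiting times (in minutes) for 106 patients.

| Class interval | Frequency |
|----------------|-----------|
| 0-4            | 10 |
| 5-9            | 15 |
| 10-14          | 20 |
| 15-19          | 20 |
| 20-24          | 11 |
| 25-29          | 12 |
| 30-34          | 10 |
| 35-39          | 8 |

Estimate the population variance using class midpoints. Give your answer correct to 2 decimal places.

Midpoints: 2, 7, 12, 17, 22, 27, 32, 37
n = 106, Σfm = 1887, mean = 17.8019
Σfm² = 44699
Σf(m − x̄)² = Σfm² − (Σfm)²/n = 44699 − 1887²/106 = 11106.8396
Population variance = 11106.8396 / 106 = 104.7815

104.78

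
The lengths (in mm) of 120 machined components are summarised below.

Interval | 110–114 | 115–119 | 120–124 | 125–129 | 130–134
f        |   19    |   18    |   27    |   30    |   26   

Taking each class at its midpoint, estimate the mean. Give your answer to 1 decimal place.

123.1

Midpoints: 112, 117, 122, 127, 132
Σfm = 19×112 + 18×117 + 27×122 + 30×127 + 26×132 = 14770
n = Σf = 120
Mean = 14770 / 120 = 123.0833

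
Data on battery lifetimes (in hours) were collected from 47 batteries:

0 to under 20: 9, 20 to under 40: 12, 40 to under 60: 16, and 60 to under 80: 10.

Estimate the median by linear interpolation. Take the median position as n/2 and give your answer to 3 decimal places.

Cumulative frequencies: 9, 21, 37, 47
n = 47; position = n/2 = 23.5.
This falls in the class 40 to under 60: L = 40, F = 21, f = 16, h = 20.
Median ≈ 40 + ((23.5 − 21) / 16) × 20 = 43.1250

43.125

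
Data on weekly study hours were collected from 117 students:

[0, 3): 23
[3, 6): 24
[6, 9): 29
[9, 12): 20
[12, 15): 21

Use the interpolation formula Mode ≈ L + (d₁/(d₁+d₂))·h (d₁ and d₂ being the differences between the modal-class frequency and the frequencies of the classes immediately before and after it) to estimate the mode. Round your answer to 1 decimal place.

Modal class: [6, 9) (highest frequency 29).
d₁ = 29 − 24 = 5, d₂ = 29 − 20 = 9
Mode ≈ 6 + (5/(5+9)) × 3 = 6 + 1.0714 = 7.0714

7.1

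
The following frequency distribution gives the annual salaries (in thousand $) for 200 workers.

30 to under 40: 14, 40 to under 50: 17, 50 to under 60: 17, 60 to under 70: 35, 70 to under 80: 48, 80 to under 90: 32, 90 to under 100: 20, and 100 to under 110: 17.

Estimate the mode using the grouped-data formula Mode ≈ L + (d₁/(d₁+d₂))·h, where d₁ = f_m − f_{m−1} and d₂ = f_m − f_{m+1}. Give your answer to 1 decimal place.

74.5

Modal class: 70 to under 80 (highest frequency 48).
d₁ = 48 − 35 = 13, d₂ = 48 − 32 = 16
Mode ≈ 70 + (13/(13+16)) × 10 = 70 + 4.4828 = 74.4828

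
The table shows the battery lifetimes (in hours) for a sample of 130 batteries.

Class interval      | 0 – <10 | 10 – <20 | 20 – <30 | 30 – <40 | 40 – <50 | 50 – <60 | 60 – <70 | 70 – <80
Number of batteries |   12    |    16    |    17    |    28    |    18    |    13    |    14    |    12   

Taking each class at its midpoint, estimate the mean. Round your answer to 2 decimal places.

38.77

Midpoints: 5, 15, 25, 35, 45, 55, 65, 75
Σfm = 12×5 + 16×15 + 17×25 + 28×35 + 18×45 + 13×55 + 14×65 + 12×75 = 5040
n = Σf = 130
Mean = 5040 / 130 = 38.7692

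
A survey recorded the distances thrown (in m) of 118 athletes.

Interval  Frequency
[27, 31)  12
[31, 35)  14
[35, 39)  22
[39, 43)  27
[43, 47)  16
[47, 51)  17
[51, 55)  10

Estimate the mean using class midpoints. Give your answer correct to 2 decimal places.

40.80

Midpoints: 29, 33, 37, 41, 45, 49, 53
Σfm = 12×29 + 14×33 + 22×37 + 27×41 + 16×45 + 17×49 + 10×53 = 4814
n = Σf = 118
Mean = 4814 / 118 = 40.7966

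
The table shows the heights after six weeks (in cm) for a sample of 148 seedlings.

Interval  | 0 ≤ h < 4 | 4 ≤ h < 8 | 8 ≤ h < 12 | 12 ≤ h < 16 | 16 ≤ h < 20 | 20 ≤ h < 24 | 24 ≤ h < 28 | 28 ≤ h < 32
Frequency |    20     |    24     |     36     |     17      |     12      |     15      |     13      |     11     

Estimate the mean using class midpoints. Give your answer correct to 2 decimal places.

Midpoints: 2, 6, 10, 14, 18, 22, 26, 30
Σfm = 20×2 + 24×6 + 36×10 + 17×14 + 12×18 + 15×22 + 13×26 + 11×30 = 1996
n = Σf = 148
Mean = 1996 / 148 = 13.4865

13.49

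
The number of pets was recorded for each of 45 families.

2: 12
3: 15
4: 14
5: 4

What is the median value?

3

Cumulative frequencies: 12, 27, 41, 45
n = 45, so the median is the value in position (n+1)/2 = 23.
Position 23 falls at value 3.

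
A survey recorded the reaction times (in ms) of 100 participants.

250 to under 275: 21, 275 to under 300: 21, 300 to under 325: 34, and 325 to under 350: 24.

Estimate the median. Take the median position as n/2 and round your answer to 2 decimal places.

Cumulative frequencies: 21, 42, 76, 100
n = 100; position = n/2 = 50.
This falls in the class 300 to under 325: L = 300, F = 42, f = 34, h = 25.
Median ≈ 300 + ((50 − 42) / 34) × 25 = 305.8824

305.88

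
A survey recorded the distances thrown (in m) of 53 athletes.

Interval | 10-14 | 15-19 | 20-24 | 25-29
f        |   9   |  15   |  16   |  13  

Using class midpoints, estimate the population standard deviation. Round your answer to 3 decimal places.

Midpoints: 12, 17, 22, 27
n = 53, Σfm = 1066, mean = 20.1132
Σfm² = 22852
Σf(m − x̄)² = Σfm² − (Σfm)²/n = 22852 − 1066²/53 = 1411.3208
Population variance = 1411.3208 / 53 = 26.6287
Standard deviation = √26.6287 = 5.1603

5.160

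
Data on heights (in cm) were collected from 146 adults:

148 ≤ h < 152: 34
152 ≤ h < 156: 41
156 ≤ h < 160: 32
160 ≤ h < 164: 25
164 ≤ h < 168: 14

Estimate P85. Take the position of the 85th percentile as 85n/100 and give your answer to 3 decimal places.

Cumulative frequencies: 34, 75, 107, 132, 146
n = 146; position = 85n/100 = 124.1.
This falls in the class 160 ≤ h < 164: L = 160, F = 107, f = 25, h = 4.
85th percentile ≈ 160 + ((124.1 − 107) / 25) × 4 = 162.7360

162.736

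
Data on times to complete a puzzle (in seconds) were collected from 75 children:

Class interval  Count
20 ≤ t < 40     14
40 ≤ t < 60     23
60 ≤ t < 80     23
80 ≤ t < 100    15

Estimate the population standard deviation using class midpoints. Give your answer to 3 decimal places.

20.228

Midpoints: 30, 50, 70, 90
n = 75, Σfm = 4530, mean = 60.4000
Σfm² = 304300
Σf(m − x̄)² = Σfm² − (Σfm)²/n = 304300 − 4530²/75 = 30688.0000
Population variance = 30688.0000 / 75 = 409.1733
Standard deviation = √409.1733 = 20.2280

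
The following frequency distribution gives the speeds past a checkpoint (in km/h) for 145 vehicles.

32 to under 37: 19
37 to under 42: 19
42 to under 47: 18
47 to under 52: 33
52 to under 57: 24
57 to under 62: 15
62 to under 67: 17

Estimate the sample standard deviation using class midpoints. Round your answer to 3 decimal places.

Midpoints: 34.5, 39.5, 44.5, 49.5, 54.5, 59.5, 64.5
n = 145, Σfm = 7137.5, mean = 49.2241
Σfm² = 363876.25
Σf(m − x̄)² = Σfm² − (Σfm)²/n = 363876.25 − 7137.5²/145 = 12538.9655
Sample variance = 12538.9655 / 144 = 87.0761
Standard deviation = √87.0761 = 9.3315

9.331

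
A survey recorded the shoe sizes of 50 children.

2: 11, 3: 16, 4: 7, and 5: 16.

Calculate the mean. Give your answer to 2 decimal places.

3.56

Values: 2, 3, 4, 5
Σfx = 11×2 + 16×3 + 7×4 + 16×5 = 178
n = Σf = 50
Mean = 178 / 50 = 3.5600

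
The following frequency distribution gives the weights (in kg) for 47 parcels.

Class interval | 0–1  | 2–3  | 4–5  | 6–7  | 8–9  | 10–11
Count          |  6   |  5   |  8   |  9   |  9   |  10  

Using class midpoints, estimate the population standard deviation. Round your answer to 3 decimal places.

Midpoints: 0.5, 2.5, 4.5, 6.5, 8.5, 10.5
n = 47, Σfm = 291.5, mean = 6.2021
Σfm² = 2327.75
Σf(m − x̄)² = Σfm² − (Σfm)²/n = 2327.75 − 291.5²/47 = 519.8298
Population variance = 519.8298 / 47 = 11.0602
Standard deviation = √11.0602 = 3.3257

3.326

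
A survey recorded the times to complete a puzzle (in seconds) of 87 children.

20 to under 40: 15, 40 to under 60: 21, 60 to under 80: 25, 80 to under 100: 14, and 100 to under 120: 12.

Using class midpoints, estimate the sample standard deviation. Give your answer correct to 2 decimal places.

Midpoints: 30, 50, 70, 90, 110
n = 87, Σfm = 5830, mean = 67.0115
Σfm² = 447100
Σf(m − x̄)² = Σfm² − (Σfm)²/n = 447100 − 5830²/87 = 56422.9885
Sample variance = 56422.9885 / 86 = 656.0813
Standard deviation = √656.0813 = 25.6141

25.61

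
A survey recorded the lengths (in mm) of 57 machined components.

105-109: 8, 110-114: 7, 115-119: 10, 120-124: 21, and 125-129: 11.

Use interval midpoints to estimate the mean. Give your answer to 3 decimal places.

118.754

Midpoints: 107, 112, 117, 122, 127
Σfm = 8×107 + 7×112 + 10×117 + 21×122 + 11×127 = 6769
n = Σf = 57
Mean = 6769 / 57 = 118.7544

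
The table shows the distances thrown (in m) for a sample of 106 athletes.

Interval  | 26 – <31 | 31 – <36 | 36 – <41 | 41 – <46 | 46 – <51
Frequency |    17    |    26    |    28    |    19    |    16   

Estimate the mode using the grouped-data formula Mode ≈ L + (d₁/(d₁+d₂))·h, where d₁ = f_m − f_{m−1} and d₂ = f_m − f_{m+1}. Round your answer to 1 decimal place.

36.9

Modal class: 36 – <41 (highest frequency 28).
d₁ = 28 − 26 = 2, d₂ = 28 − 19 = 9
Mode ≈ 36 + (2/(2+9)) × 5 = 36 + 0.9091 = 36.9091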